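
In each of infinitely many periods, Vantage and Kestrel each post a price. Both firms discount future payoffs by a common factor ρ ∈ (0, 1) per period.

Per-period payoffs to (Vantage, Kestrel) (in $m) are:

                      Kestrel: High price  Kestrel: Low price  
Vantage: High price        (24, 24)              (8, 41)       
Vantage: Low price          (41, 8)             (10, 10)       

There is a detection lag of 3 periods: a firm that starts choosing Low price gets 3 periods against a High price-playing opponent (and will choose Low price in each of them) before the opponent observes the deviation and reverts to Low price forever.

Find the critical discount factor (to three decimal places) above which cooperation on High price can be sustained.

0.819

Deviating for the 3 undetected periods gains 41−24 = 17 per period over cooperation, then loses 24−10 = 14 per period forever once punishment starts.
Gain: 17(1 + ρ + … + ρ^2); loss: 14·ρ^3/(1−ρ).
No profitable deviation ⇔ 17(1−ρ^3) ≤ 14·ρ^3, i.e. ρ^3 ≥ 17/(17+14) = 17/31.
Hence ρ ≥ (17/31)^(1/3) ≈ 0.819.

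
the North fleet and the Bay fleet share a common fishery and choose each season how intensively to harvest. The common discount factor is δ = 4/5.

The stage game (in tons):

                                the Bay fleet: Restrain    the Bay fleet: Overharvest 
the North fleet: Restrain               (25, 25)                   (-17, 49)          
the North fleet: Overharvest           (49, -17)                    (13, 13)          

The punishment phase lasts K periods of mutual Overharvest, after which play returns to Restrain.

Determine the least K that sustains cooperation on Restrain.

Need Σ_{k=1}^{K} δ^k ≥ (49−25)/(25−13) = 2.0000 at δ = 4/5.
At K = 3 the sum is 1.9520 < 2.0000; at K = 4 it is 2.3616 ≥ 2.0000.
So the minimum punishment length is K = 4.

4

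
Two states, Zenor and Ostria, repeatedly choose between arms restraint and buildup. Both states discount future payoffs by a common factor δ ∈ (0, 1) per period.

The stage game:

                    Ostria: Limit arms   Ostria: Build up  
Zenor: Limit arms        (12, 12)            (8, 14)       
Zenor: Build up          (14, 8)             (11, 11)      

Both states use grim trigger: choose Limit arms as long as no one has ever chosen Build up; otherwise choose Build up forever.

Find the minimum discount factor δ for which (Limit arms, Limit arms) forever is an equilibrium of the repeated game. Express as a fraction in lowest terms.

2/3

12/(1−δ) ≥ 14 + 11δ/(1−δ)
12 ≥ 14 − 3δ
δ ≥ 2/3.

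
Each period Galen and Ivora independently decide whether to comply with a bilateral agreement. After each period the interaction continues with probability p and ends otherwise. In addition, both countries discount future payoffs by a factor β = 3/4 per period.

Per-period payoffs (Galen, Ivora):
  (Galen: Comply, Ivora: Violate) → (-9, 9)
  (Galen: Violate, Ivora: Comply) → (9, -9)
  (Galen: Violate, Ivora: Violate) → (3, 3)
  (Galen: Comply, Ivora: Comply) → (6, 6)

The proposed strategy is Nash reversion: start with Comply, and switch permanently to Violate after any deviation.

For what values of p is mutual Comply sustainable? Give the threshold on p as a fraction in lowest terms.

2/3

With continuation probability p and discount β, the effective per-period discount factor is βp.
Grim-trigger IC: βp ≥ (9−6)/(9−3) = 1/2.
So p ≥ (1/2)/(3/4) = 2/3.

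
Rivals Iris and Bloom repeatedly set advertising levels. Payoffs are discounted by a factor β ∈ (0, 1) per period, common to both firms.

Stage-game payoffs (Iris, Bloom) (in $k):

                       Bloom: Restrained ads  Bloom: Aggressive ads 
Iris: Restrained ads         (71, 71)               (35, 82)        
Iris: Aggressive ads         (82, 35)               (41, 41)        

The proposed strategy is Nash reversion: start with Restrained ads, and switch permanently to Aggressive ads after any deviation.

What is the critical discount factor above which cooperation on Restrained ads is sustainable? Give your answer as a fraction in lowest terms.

71/(1−β) ≥ 82 + 41β/(1−β)
71 ≥ 82 − 41β
β ≥ 11/41.

11/41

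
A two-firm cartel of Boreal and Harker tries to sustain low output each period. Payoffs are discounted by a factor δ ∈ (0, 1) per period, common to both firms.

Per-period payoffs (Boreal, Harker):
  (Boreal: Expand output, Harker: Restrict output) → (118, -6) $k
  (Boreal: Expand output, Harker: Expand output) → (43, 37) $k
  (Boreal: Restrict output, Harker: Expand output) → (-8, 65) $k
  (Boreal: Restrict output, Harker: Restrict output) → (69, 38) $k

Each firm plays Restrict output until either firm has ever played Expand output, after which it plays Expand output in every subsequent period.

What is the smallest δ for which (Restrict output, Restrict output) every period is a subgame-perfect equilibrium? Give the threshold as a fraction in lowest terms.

27/28

Boreal: cooperation gives 69 each period; deviation gives 118 once then 43 forever.
  69/(1−δ) ≥ 118 + 43δ/(1−δ) ⇒ δ ≥ 49/75.
Harker: cooperation gives 38 each period; deviation gives 65 once then 37 forever.
  δ ≥ 27/28.
Both must hold, so the binding constraint is Harker's: δ ≥ 27/28.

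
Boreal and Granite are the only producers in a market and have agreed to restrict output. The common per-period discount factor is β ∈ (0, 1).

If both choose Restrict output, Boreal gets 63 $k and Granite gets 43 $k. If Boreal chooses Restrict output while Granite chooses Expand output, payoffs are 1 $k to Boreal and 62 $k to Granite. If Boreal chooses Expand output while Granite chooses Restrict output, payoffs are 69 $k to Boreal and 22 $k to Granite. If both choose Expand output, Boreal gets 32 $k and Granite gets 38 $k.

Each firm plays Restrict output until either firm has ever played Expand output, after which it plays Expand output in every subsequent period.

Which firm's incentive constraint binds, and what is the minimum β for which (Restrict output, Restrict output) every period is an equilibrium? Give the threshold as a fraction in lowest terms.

Granite; β ≥ 19/24

For Boreal: deviation gain 69−63 = 6, per-period punishment loss 63−32 = 31. IC gives β ≥ 6/37.
For Granite: gain 19, loss 5 per period, so β ≥ 19/24.
The tighter constraint is Granite's, so cooperation needs β ≥ 19/24.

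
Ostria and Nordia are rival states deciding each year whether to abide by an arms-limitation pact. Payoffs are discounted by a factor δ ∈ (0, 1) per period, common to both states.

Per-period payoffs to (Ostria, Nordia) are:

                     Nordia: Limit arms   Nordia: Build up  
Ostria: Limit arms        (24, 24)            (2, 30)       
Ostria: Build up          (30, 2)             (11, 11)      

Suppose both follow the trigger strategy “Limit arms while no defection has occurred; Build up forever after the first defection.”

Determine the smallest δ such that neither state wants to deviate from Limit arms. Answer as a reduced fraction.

6/19

Cooperation forever yields 24 each period: 24/(1−δ).
Deviating yields 30 once, then 11 forever: 30 + 11δ/(1−δ).
No profitable deviation requires 24/(1−δ) ≥ 30 + 11δ/(1−δ).
Multiplying by (1−δ): 24 ≥ 30(1−δ) + 11δ = 30 − 19δ.
So 19δ ≥ 6, i.e. δ ≥ 6/19.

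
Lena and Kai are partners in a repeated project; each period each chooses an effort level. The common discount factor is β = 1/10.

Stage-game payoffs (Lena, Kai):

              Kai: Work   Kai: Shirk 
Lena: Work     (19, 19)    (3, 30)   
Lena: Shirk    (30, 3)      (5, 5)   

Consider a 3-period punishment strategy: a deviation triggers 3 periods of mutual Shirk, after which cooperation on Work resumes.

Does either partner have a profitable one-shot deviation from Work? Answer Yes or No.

IC: β+…+β^3 ≥ (30−19)/(19−5) = 11/14.
At β = 1/10: partial sum = 0.1110 < 0.7857. Cooperation not sustainable.

Yes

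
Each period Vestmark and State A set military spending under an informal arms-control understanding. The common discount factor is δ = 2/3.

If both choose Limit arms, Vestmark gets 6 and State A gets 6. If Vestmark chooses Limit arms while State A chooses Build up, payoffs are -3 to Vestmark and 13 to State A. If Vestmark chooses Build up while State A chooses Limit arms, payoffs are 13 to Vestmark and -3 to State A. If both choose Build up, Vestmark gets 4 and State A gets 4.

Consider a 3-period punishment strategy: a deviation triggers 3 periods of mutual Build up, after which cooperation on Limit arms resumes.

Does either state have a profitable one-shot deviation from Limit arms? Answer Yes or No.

Yes

IC: δ+…+δ^3 ≥ (13−6)/(6−4) = 7/2.
At δ = 2/3: partial sum = 1.4074 < 3.5000. Cooperation not sustainable.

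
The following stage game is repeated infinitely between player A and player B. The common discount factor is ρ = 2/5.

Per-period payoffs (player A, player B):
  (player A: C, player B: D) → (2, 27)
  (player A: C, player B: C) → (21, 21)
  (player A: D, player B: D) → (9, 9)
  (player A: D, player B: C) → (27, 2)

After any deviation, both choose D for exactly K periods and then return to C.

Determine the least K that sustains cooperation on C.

No profitable deviation requires (21−9)(ρ+…+ρ^K) ≥ 27−21, i.e. ρ+…+ρ^K ≥ 1/2 ≈ 0.5000.
With ρ = 2/5, the partial sums are K=1: 0.4000, K=2: 0.5600.
K = 2 is the first length at which the sum reaches 0.5000.

2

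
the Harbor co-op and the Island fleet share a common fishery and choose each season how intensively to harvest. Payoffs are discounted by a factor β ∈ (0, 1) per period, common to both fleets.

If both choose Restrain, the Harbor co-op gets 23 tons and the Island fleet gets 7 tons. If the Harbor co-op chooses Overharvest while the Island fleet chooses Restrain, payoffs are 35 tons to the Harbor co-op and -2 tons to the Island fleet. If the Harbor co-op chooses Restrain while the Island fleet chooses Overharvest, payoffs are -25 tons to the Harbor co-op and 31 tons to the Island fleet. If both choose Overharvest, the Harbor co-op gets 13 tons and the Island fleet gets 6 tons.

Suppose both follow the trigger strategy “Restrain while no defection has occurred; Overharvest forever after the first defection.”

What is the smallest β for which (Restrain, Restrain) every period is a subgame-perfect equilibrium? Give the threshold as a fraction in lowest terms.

the Harbor co-op's threshold: (35−23)/(35−13) = 6/11.
the Island fleet's threshold: (31−7)/(31−6) = 24/25.
6/11 < 24/25, so the Island fleet binds and β* = 24/25.

24/25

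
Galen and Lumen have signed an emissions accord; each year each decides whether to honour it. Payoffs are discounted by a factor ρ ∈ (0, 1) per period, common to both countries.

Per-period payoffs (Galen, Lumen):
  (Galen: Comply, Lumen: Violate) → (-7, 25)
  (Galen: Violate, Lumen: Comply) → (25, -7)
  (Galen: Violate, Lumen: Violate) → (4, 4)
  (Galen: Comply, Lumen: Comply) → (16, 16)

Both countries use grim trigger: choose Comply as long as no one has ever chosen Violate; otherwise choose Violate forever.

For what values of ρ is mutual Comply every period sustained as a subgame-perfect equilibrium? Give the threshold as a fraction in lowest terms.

One-period gain from deviating is 25 − 16 = 9. The loss is 16 − 4 = 12 in every subsequent period, with present value 12·ρ/(1−ρ).
Deviation is unprofitable when 12·ρ/(1−ρ) ≥ 9, i.e. ρ/(1−ρ) ≥ 3/4.
Equivalently ρ ≥ 9/(9+12) = 3/7.

3/7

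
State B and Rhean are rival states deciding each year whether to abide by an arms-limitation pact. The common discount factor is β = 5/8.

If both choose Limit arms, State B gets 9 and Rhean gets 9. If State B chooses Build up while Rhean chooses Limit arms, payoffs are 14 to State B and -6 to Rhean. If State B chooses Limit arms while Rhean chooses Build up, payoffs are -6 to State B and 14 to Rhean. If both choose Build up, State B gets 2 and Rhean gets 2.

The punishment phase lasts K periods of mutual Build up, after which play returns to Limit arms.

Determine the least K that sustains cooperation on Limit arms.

2

Need Σ_{k=1}^{K} β^k ≥ (14−9)/(9−2) = 0.7143 at β = 5/8.
At K = 1 the sum is 0.6250 < 0.7143; at K = 2 it is 1.0156 ≥ 0.7143.
So the minimum punishment length is K = 2.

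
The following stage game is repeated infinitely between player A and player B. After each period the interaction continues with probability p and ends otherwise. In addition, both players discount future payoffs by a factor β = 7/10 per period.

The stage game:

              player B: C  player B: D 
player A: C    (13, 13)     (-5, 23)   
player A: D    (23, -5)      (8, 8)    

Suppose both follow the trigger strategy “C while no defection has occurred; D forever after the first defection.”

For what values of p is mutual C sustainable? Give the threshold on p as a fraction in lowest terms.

20/21

With continuation probability p and discount β, the effective per-period discount factor is βp.
Grim-trigger IC: βp ≥ (23−13)/(23−8) = 2/3.
So p ≥ (2/3)/(7/10) = 20/21.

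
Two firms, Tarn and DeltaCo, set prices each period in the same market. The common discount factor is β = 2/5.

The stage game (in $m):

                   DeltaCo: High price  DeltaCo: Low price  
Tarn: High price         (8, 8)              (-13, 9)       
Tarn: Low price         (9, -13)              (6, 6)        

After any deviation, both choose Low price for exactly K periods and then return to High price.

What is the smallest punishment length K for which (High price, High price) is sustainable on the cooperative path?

Need Σ_{k=1}^{K} β^k ≥ (9−8)/(8−6) = 0.5000 at β = 2/5.
At K = 1 the sum is 0.4000 < 0.5000; at K = 2 it is 0.5600 ≥ 0.5000.
So the minimum punishment length is K = 2.

2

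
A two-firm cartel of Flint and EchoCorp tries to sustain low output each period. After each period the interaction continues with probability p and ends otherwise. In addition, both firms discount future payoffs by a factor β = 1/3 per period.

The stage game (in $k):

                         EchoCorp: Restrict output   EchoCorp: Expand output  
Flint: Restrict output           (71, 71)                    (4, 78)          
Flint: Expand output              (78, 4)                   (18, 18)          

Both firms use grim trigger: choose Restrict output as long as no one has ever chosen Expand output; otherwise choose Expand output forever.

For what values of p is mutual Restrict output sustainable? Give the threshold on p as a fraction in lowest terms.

7/20

With continuation probability p and discount β, the effective per-period discount factor is βp.
Grim-trigger IC: βp ≥ (78−71)/(78−18) = 7/60.
So p ≥ (7/60)/(1/3) = 7/20.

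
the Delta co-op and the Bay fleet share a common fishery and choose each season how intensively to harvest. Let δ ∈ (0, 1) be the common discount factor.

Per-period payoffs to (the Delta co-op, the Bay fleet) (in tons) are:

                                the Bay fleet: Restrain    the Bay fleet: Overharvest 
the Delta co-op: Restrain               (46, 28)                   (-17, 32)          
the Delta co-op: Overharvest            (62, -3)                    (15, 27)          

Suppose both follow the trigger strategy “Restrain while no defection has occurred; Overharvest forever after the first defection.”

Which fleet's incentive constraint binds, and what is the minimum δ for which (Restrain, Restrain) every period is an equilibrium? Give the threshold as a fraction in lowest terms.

For the Delta co-op: deviation gain 62−46 = 16, per-period punishment loss 46−15 = 31. IC gives δ ≥ 16/47.
For the Bay fleet: gain 4, loss 1 per period, so δ ≥ 4/5.
The tighter constraint is the Bay fleet's, so cooperation needs δ ≥ 4/5.

the Bay fleet; δ ≥ 4/5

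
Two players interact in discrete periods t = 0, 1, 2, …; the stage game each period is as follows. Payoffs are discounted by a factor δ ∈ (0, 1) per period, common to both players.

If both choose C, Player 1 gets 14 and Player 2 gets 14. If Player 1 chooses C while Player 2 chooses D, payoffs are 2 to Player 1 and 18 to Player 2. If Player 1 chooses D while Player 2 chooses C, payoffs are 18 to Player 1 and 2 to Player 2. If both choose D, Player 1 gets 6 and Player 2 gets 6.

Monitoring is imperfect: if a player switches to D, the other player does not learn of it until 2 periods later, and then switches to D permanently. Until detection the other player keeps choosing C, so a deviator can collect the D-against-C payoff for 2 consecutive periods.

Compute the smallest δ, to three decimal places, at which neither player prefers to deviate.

0.577

The best deviation is to choose D for all 2 undetected periods, earning 18 each, then 6 forever once detected.
Deviation value: 18(1−δ^2)/(1−δ) + 6δ^2/(1−δ); cooperation value: 14/(1−δ).
IC: 14 ≥ 18(1−δ^2) + 6δ^2 = 18 − 12δ^2.
So δ^2 ≥ 4/12 = 1/3, giving δ ≥ (1/3)^(1/2) ≈ 0.577.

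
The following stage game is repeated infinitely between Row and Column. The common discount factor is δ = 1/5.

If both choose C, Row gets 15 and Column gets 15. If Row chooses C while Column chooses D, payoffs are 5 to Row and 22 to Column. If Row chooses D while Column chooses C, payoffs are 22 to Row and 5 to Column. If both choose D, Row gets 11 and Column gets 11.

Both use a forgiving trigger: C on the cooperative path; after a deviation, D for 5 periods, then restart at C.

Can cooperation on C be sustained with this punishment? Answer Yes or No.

No

IC: δ+…+δ^5 ≥ (22−15)/(15−11) = 7/4.
At δ = 1/5: partial sum = 0.2499 < 1.7500. Cooperation not sustainable.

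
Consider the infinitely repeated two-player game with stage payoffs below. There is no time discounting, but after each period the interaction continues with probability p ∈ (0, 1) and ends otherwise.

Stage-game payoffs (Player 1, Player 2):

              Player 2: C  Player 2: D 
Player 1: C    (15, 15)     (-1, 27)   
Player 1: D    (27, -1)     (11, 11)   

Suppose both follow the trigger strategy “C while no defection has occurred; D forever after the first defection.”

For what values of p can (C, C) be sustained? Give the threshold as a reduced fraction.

3/4

With no time discounting, the continuation probability p plays the role of the discount factor.
Grim-trigger IC: 15/(1−p) ≥ 27 + 11p/(1−p) ⇒ p ≥ (27−15)/(27−11) = 3/4.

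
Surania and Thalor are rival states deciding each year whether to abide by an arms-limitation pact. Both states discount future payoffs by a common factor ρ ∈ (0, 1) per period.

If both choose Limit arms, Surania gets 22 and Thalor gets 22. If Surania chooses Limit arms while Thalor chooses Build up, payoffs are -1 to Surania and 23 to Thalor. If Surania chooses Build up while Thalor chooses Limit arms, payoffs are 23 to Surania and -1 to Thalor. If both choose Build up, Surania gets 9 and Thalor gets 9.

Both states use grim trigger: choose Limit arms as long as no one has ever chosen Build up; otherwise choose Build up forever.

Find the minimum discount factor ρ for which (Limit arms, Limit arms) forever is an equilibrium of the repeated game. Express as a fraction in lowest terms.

22/(1−ρ) ≥ 23 + 9ρ/(1−ρ)
22 ≥ 23 − 14ρ
ρ ≥ 1/14.

1/14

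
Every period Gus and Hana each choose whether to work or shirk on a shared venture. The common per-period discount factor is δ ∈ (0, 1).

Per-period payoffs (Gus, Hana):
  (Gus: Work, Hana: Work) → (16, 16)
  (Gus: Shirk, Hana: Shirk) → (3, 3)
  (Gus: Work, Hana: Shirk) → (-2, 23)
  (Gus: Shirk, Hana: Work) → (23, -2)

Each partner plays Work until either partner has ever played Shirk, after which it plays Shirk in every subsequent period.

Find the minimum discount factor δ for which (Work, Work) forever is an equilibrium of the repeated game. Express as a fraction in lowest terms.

One-period gain from deviating is 23 − 16 = 7. The loss is 16 − 3 = 13 in every subsequent period, with present value 13·δ/(1−δ).
Deviation is unprofitable when 13·δ/(1−δ) ≥ 7, i.e. δ/(1−δ) ≥ 7/13.
Equivalently δ ≥ 7/(7+13) = 7/20.

7/20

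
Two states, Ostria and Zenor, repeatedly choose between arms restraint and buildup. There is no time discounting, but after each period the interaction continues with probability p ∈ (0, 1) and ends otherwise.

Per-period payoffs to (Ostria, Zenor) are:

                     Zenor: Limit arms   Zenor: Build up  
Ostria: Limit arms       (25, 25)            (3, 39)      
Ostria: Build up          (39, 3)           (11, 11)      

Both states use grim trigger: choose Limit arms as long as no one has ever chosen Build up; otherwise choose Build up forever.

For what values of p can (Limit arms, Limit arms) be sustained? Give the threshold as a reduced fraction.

1/2

With no time discounting, the continuation probability p plays the role of the discount factor.
Grim-trigger IC: 25/(1−p) ≥ 39 + 11p/(1−p) ⇒ p ≥ (39−25)/(39−11) = 1/2.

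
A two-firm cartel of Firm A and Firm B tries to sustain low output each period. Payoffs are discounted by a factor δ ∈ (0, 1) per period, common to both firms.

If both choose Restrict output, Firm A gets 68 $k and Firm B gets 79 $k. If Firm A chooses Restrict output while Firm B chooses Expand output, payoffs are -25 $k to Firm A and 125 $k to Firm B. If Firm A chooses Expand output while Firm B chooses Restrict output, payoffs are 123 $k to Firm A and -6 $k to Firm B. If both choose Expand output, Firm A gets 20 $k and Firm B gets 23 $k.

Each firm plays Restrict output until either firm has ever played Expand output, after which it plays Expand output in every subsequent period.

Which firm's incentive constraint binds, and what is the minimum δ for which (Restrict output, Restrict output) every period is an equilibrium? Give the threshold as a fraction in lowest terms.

For Firm A: deviation gain 123−68 = 55, per-period punishment loss 68−20 = 48. IC gives δ ≥ 55/103.
For Firm B: gain 46, loss 56 per period, so δ ≥ 46/102 = 23/51.
The tighter constraint is Firm A's, so cooperation needs δ ≥ 55/103.

Firm A; δ ≥ 55/103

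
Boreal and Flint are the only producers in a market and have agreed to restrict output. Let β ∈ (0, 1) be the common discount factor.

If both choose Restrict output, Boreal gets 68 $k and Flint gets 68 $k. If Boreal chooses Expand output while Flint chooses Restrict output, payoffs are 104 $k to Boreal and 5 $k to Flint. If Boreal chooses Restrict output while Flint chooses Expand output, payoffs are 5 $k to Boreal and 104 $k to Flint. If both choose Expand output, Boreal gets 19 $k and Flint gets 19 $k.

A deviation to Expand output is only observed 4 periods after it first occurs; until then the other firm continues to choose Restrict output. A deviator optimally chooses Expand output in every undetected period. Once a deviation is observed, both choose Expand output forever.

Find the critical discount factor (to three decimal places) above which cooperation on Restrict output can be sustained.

The best deviation is to choose Expand output for all 4 undetected periods, earning 104 each, then 19 forever once detected.
Deviation value: 104(1−β^4)/(1−β) + 19β^4/(1−β); cooperation value: 68/(1−β).
IC: 68 ≥ 104(1−β^4) + 19β^4 = 104 − 85β^4.
So β^4 ≥ 36/85, giving β ≥ (36/85)^(1/4) ≈ 0.807.

0.807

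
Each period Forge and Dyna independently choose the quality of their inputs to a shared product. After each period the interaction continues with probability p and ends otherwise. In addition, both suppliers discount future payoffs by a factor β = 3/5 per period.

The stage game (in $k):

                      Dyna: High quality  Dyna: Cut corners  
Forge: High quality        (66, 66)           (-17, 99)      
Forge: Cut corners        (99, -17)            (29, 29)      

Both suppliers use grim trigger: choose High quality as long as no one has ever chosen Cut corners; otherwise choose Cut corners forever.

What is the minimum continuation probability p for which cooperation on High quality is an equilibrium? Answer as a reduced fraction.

11/14

Expected continuation weight on next period's payoff is β·p = 3/5·p, which plays the role of the discount factor.
Cooperation requires 3/5·p ≥ (99−66)/(99−29) = 33/70, hence p ≥ 11/14.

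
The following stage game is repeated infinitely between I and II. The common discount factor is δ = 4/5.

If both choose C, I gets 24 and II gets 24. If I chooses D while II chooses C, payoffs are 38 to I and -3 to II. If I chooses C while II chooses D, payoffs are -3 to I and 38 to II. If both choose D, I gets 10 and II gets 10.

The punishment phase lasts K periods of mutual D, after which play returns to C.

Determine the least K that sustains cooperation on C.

2

IC: δ(1−δ^K)/(1−δ) ≥ (38−24)/(24−10) = 1.
With δ = 4/5: need 1 − δ^K ≥ 1·(1−4/5)/(4/5), i.e. δ^K ≤ 0.7500.
Since (4/5)^1 = 0.8000 and (4/5)^2 = 0.6400, the smallest such K is 2.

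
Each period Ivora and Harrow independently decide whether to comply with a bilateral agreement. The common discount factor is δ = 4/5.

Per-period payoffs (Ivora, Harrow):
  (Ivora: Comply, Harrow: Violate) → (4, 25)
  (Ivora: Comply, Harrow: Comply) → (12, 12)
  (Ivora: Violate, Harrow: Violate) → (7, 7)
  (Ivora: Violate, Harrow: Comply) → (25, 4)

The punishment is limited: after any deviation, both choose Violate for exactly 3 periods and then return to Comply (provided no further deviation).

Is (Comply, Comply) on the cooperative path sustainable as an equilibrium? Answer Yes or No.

IC: δ+…+δ^3 ≥ (25−12)/(12−7) = 13/5.
At δ = 4/5: partial sum = 1.9520 < 2.6000. Cooperation not sustainable.

No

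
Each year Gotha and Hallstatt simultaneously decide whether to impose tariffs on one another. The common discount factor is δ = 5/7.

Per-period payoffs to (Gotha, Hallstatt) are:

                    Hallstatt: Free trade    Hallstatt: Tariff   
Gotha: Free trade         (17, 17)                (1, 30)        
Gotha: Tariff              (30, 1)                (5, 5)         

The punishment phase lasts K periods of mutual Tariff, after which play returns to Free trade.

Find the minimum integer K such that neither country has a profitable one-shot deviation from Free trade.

2

IC: δ(1−δ^K)/(1−δ) ≥ (30−17)/(17−5) = 13/12.
With δ = 5/7: need 1 − δ^K ≥ 13/12·(1−5/7)/(5/7), i.e. δ^K ≤ 0.5667.
Since (5/7)^1 = 0.7143 and (5/7)^2 = 0.5102, the smallest such K is 2.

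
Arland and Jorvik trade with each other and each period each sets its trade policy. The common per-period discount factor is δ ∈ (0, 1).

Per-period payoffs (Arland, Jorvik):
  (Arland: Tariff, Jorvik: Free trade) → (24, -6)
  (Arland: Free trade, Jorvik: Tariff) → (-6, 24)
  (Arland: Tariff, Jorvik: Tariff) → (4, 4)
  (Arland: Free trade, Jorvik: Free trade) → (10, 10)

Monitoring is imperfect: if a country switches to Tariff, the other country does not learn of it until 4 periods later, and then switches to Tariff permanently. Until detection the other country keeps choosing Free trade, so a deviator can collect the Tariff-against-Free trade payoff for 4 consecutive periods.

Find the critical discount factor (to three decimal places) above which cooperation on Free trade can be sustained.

0.915

Deviating for the 4 undetected periods gains 24−10 = 14 per period over cooperation, then loses 10−4 = 6 per period forever once punishment starts.
Gain: 14(1 + δ + … + δ^3); loss: 6·δ^4/(1−δ).
No profitable deviation ⇔ 14(1−δ^4) ≤ 6·δ^4, i.e. δ^4 ≥ 14/(14+6) = 7/10.
Hence δ ≥ (7/10)^(1/4) ≈ 0.915.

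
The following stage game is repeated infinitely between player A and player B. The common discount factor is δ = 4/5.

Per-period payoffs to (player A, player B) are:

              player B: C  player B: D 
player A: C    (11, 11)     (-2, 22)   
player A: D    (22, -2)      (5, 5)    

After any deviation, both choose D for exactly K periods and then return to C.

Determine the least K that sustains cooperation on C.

No profitable deviation requires (11−5)(δ+…+δ^K) ≥ 22−11, i.e. δ+…+δ^K ≥ 11/6 ≈ 1.8333.
With δ = 4/5, the partial sums are K=1: 0.8000, K=2: 1.4400, K=3: 1.9520.
K = 3 is the first length at which the sum reaches 1.8333.

3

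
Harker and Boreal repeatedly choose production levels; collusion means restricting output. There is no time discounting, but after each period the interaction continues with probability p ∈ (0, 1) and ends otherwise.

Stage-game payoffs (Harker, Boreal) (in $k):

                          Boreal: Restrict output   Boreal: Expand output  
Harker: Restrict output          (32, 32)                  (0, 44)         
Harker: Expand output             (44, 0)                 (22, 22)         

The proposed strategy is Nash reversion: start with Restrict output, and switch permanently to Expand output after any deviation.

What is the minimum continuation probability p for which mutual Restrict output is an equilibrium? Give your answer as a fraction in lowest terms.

Expected cooperation value is 32 + p·32 + p²·32 + … = 32/(1−p); deviation gives 44 + p·22/(1−p).
32 ≥ 44(1−p) + 22p ⇒ 22p ≥ 12 ⇒ p ≥ 12/22 = 6/11.

6/11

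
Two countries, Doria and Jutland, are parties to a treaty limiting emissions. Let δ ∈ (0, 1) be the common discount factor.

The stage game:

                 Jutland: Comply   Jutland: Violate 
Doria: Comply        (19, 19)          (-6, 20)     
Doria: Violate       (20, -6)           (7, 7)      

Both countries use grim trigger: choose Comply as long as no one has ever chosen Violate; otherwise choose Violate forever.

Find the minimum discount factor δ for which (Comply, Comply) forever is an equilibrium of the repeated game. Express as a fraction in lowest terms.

19/(1−δ) ≥ 20 + 7δ/(1−δ)
19 ≥ 20 − 13δ
δ ≥ 1/13.

1/13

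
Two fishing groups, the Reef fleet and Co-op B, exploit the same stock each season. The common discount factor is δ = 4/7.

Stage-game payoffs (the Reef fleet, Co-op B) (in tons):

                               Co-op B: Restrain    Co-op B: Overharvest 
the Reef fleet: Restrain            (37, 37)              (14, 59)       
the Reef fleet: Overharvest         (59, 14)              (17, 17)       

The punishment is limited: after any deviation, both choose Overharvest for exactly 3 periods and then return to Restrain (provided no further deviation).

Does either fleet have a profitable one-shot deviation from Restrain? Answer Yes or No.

Yes

A one-shot deviation gives 59 now, then 17 for 3 periods, then back to 37.
Gain from deviating: (59−37) today; loss: (37−17) in each of the next 3 periods.
No-deviation condition: (37−17)(δ+…+δ^3) ≥ 59−37, i.e. δ+…+δ^3 ≥ 11/10.
At δ = 4/7: δ+…+δ^3 = 1.0845 < 1.1000.
So cooperation is not sustainable.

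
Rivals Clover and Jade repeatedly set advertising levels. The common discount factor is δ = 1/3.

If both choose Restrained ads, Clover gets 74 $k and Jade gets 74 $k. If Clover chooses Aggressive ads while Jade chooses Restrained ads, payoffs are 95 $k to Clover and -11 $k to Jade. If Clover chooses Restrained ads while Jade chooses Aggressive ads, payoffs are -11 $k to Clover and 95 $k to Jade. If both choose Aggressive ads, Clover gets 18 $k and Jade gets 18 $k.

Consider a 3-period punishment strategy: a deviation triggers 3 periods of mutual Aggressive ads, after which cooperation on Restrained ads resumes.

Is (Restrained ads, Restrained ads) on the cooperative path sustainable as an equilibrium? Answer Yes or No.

Yes

A one-shot deviation gives 95 now, then 18 for 3 periods, then back to 74.
Gain from deviating: (95−74) today; loss: (74−18) in each of the next 3 periods.
No-deviation condition: (74−18)(δ+…+δ^3) ≥ 95−74, i.e. δ+…+δ^3 ≥ 3/8.
At δ = 1/3: δ+…+δ^3 = 0.4815 ≥ 0.3750.
So cooperation is sustainable.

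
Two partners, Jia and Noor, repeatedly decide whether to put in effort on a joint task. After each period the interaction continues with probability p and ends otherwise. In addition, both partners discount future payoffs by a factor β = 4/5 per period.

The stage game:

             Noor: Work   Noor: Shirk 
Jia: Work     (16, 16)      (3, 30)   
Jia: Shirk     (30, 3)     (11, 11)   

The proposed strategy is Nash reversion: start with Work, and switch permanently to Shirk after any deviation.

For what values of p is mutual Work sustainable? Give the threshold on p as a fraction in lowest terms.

With continuation probability p and discount β, the effective per-period discount factor is βp.
Grim-trigger IC: βp ≥ (30−16)/(30−11) = 14/19.
So p ≥ (14/19)/(4/5) = 35/38.

35/38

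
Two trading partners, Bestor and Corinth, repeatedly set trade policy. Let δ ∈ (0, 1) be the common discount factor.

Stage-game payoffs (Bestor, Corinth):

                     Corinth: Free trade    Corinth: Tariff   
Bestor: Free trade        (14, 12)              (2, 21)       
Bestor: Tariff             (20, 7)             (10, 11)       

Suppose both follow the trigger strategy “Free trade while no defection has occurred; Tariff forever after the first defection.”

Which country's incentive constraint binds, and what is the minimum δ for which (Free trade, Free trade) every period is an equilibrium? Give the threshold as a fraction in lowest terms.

Corinth; δ ≥ 9/10

Bestor: cooperation gives 14 each period; deviation gives 20 once then 10 forever.
  14/(1−δ) ≥ 20 + 10δ/(1−δ) ⇒ δ ≥ 6/10 = 3/5.
Corinth: cooperation gives 12 each period; deviation gives 21 once then 11 forever.
  δ ≥ 9/10.
Both must hold, so the binding constraint is Corinth's: δ ≥ 9/10.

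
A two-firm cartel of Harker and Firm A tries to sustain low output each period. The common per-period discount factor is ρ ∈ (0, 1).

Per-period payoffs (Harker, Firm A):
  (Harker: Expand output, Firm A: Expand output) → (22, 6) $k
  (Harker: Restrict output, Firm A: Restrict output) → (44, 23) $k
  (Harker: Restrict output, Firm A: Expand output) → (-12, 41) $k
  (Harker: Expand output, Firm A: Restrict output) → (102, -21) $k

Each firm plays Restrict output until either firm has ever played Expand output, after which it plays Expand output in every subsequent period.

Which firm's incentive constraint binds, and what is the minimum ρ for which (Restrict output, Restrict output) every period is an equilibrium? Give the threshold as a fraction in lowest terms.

For Harker: deviation gain 102−44 = 58, per-period punishment loss 44−22 = 22. IC gives ρ ≥ 58/80 = 29/40.
For Firm A: gain 18, loss 17 per period, so ρ ≥ 18/35.
The tighter constraint is Harker's, so cooperation needs ρ ≥ 29/40.

Harker; ρ ≥ 29/40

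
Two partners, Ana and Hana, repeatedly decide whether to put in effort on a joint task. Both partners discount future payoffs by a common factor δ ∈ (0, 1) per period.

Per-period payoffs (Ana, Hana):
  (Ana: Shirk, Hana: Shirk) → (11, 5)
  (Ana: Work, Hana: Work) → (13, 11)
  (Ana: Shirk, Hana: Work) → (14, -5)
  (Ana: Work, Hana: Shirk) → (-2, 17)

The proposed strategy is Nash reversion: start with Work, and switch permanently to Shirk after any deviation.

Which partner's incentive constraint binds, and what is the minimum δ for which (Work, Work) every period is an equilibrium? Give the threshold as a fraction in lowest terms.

Ana's threshold: (14−13)/(14−11) = 1/3.
Hana's threshold: (17−11)/(17−5) = 1/2.
1/3 < 1/2, so Hana binds and δ* = 1/2.

Hana; δ ≥ 1/2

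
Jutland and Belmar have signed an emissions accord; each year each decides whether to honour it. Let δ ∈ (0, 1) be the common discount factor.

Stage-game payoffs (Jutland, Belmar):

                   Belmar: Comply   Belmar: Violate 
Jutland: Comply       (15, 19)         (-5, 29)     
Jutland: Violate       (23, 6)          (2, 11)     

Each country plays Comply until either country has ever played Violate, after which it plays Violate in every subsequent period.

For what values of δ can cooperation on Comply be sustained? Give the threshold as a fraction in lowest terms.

Jutland's threshold: (23−15)/(23−2) = 8/21.
Belmar's threshold: (29−19)/(29−11) = 5/9.
8/21 < 5/9, so Belmar binds and δ* = 5/9.

5/9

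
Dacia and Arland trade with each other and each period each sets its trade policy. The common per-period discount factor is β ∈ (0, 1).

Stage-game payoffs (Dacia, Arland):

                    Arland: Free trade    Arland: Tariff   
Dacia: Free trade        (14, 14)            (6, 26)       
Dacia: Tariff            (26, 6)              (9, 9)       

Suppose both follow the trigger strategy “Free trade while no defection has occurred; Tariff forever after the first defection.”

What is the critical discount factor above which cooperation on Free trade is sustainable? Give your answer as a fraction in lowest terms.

12/17

Under grim trigger the critical discount factor is (T−C)/(T−P) with T = 26, C = 14, P = 9.
β* = (26−14)/(26−9) = 12/17.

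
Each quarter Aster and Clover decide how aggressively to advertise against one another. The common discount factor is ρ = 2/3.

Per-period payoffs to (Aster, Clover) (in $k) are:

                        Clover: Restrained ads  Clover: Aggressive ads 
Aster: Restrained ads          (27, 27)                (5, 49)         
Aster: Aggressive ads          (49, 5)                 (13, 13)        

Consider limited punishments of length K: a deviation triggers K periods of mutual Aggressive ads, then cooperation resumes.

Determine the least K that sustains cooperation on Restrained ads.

IC: ρ(1−ρ^K)/(1−ρ) ≥ (49−27)/(27−13) = 11/7.
With ρ = 2/3: need 1 − ρ^K ≥ 11/7·(1−2/3)/(2/3), i.e. ρ^K ≤ 0.2143.
Since (2/3)^3 = 0.2963 and (2/3)^4 = 0.1975, the smallest such K is 4.

4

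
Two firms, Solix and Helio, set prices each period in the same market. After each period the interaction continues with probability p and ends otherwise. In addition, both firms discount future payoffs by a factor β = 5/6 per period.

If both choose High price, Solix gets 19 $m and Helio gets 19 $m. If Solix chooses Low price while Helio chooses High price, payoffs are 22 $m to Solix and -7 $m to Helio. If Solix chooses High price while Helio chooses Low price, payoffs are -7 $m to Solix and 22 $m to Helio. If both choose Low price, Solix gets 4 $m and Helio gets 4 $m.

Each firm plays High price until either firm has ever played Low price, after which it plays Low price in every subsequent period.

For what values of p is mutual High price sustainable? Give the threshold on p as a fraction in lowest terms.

With continuation probability p and discount β, the effective per-period discount factor is βp.
Grim-trigger IC: βp ≥ (22−19)/(22−4) = 1/6.
So p ≥ (1/6)/(5/6) = 1/5.

1/5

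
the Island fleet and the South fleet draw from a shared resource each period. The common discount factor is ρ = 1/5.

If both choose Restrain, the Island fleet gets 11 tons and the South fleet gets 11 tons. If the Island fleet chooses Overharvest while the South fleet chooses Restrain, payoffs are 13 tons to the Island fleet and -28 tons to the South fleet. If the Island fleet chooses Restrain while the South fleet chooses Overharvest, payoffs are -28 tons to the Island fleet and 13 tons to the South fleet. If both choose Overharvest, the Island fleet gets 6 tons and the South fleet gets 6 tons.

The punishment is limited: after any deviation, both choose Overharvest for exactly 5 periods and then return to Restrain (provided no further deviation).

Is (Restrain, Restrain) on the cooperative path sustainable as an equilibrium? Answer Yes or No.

No

A one-shot deviation gives 13 now, then 6 for 5 periods, then back to 11.
Gain from deviating: (13−11) today; loss: (11−6) in each of the next 5 periods.
No-deviation condition: (11−6)(ρ+…+ρ^5) ≥ 13−11, i.e. ρ+…+ρ^5 ≥ 2/5.
At ρ = 1/5: ρ+…+ρ^5 = 0.2499 < 0.4000.
So cooperation is not sustainable.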